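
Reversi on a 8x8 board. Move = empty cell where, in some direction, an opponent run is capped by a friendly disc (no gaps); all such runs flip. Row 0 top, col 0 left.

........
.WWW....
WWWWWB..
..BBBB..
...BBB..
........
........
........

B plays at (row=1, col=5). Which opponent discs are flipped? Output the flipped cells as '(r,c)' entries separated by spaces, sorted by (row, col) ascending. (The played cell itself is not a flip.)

Dir NW: first cell '.' (not opp) -> no flip
Dir N: first cell '.' (not opp) -> no flip
Dir NE: first cell '.' (not opp) -> no flip
Dir W: first cell '.' (not opp) -> no flip
Dir E: first cell '.' (not opp) -> no flip
Dir SW: opp run (2,4) capped by B -> flip
Dir S: first cell 'B' (not opp) -> no flip
Dir SE: first cell '.' (not opp) -> no flip

Answer: (2,4)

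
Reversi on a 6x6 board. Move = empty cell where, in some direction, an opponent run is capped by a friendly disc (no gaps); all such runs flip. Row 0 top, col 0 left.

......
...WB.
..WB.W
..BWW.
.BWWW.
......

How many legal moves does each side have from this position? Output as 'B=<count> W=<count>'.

-- B to move --
(0,2): no bracket -> illegal
(0,3): flips 1 -> legal
(0,4): no bracket -> illegal
(1,1): no bracket -> illegal
(1,2): flips 2 -> legal
(1,5): no bracket -> illegal
(2,1): flips 1 -> legal
(2,4): no bracket -> illegal
(3,1): no bracket -> illegal
(3,5): flips 2 -> legal
(4,5): flips 4 -> legal
(5,1): no bracket -> illegal
(5,2): flips 1 -> legal
(5,3): flips 2 -> legal
(5,4): flips 1 -> legal
(5,5): no bracket -> illegal
B mobility = 8
-- W to move --
(0,3): flips 1 -> legal
(0,4): no bracket -> illegal
(0,5): no bracket -> illegal
(1,2): flips 1 -> legal
(1,5): flips 1 -> legal
(2,1): flips 1 -> legal
(2,4): flips 1 -> legal
(3,0): no bracket -> illegal
(3,1): flips 1 -> legal
(4,0): flips 1 -> legal
(5,0): no bracket -> illegal
(5,1): no bracket -> illegal
(5,2): no bracket -> illegal
W mobility = 7

Answer: B=8 W=7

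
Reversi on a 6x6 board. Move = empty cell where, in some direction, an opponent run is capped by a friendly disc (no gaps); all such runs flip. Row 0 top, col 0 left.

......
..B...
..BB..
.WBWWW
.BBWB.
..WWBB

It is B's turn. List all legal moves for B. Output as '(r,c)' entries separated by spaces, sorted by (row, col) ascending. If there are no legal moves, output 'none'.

(2,0): flips 1 -> legal
(2,1): flips 1 -> legal
(2,4): flips 2 -> legal
(2,5): no bracket -> illegal
(3,0): flips 1 -> legal
(4,0): flips 1 -> legal
(4,5): flips 1 -> legal
(5,1): flips 2 -> legal

Answer: (2,0) (2,1) (2,4) (3,0) (4,0) (4,5) (5,1)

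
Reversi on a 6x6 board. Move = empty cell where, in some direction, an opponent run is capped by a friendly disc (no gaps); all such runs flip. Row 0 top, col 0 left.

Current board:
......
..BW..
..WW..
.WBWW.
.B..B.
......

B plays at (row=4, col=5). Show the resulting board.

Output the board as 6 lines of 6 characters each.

Answer: ......
..BW..
..WB..
.WBWB.
.B..BB
......

Derivation:
Place B at (4,5); scan 8 dirs for brackets.
Dir NW: opp run (3,4) (2,3) capped by B -> flip
Dir N: first cell '.' (not opp) -> no flip
Dir NE: edge -> no flip
Dir W: first cell 'B' (not opp) -> no flip
Dir E: edge -> no flip
Dir SW: first cell '.' (not opp) -> no flip
Dir S: first cell '.' (not opp) -> no flip
Dir SE: edge -> no flip
All flips: (2,3) (3,4)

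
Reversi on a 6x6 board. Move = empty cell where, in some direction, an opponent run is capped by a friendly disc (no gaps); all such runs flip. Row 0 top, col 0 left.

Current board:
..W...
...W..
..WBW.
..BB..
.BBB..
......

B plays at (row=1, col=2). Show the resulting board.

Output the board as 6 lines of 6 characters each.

Place B at (1,2); scan 8 dirs for brackets.
Dir NW: first cell '.' (not opp) -> no flip
Dir N: opp run (0,2), next=edge -> no flip
Dir NE: first cell '.' (not opp) -> no flip
Dir W: first cell '.' (not opp) -> no flip
Dir E: opp run (1,3), next='.' -> no flip
Dir SW: first cell '.' (not opp) -> no flip
Dir S: opp run (2,2) capped by B -> flip
Dir SE: first cell 'B' (not opp) -> no flip
All flips: (2,2)

Answer: ..W...
..BW..
..BBW.
..BB..
.BBB..
......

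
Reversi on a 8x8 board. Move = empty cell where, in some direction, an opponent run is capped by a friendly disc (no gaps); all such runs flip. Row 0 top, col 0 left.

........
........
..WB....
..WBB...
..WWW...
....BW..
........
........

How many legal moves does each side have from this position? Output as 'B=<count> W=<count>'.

-- B to move --
(1,1): flips 1 -> legal
(1,2): no bracket -> illegal
(1,3): no bracket -> illegal
(2,1): flips 3 -> legal
(3,1): flips 1 -> legal
(3,5): no bracket -> illegal
(4,1): flips 1 -> legal
(4,5): no bracket -> illegal
(4,6): no bracket -> illegal
(5,1): flips 1 -> legal
(5,2): flips 1 -> legal
(5,3): flips 1 -> legal
(5,6): flips 1 -> legal
(6,4): no bracket -> illegal
(6,5): no bracket -> illegal
(6,6): flips 2 -> legal
B mobility = 9
-- W to move --
(1,2): no bracket -> illegal
(1,3): flips 2 -> legal
(1,4): flips 1 -> legal
(2,4): flips 3 -> legal
(2,5): flips 1 -> legal
(3,5): flips 2 -> legal
(4,5): no bracket -> illegal
(5,3): flips 1 -> legal
(6,3): no bracket -> illegal
(6,4): flips 1 -> legal
(6,5): flips 1 -> legal
W mobility = 8

Answer: B=9 W=8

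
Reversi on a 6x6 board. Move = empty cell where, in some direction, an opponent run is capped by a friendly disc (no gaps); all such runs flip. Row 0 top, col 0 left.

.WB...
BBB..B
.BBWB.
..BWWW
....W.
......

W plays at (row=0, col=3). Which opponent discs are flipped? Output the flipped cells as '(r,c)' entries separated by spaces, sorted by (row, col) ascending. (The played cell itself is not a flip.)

Dir NW: edge -> no flip
Dir N: edge -> no flip
Dir NE: edge -> no flip
Dir W: opp run (0,2) capped by W -> flip
Dir E: first cell '.' (not opp) -> no flip
Dir SW: opp run (1,2) (2,1), next='.' -> no flip
Dir S: first cell '.' (not opp) -> no flip
Dir SE: first cell '.' (not opp) -> no flip

Answer: (0,2)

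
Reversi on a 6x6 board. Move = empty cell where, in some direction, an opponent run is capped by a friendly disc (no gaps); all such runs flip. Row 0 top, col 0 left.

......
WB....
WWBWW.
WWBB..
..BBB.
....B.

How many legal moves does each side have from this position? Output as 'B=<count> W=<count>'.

-- B to move --
(0,0): no bracket -> illegal
(0,1): no bracket -> illegal
(1,2): no bracket -> illegal
(1,3): flips 1 -> legal
(1,4): flips 1 -> legal
(1,5): flips 1 -> legal
(2,5): flips 2 -> legal
(3,4): no bracket -> illegal
(3,5): no bracket -> illegal
(4,0): flips 1 -> legal
(4,1): flips 2 -> legal
B mobility = 6
-- W to move --
(0,0): no bracket -> illegal
(0,1): flips 1 -> legal
(0,2): flips 1 -> legal
(1,2): flips 1 -> legal
(1,3): flips 1 -> legal
(3,4): flips 2 -> legal
(3,5): no bracket -> illegal
(4,1): flips 1 -> legal
(4,5): no bracket -> illegal
(5,1): flips 2 -> legal
(5,2): no bracket -> illegal
(5,3): flips 3 -> legal
(5,5): no bracket -> illegal
W mobility = 8

Answer: B=6 W=8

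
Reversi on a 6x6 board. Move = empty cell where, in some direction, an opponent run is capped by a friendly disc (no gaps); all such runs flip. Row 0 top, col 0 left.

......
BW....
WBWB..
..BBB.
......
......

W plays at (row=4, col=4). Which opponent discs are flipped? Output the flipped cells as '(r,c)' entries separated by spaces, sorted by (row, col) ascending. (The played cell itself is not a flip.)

Answer: (3,3)

Derivation:
Dir NW: opp run (3,3) capped by W -> flip
Dir N: opp run (3,4), next='.' -> no flip
Dir NE: first cell '.' (not opp) -> no flip
Dir W: first cell '.' (not opp) -> no flip
Dir E: first cell '.' (not opp) -> no flip
Dir SW: first cell '.' (not opp) -> no flip
Dir S: first cell '.' (not opp) -> no flip
Dir SE: first cell '.' (not opp) -> no flip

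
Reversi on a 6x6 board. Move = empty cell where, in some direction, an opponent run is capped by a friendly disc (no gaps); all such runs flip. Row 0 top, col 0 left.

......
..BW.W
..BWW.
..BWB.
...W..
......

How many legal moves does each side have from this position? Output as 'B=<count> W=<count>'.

-- B to move --
(0,2): no bracket -> illegal
(0,3): no bracket -> illegal
(0,4): flips 1 -> legal
(0,5): no bracket -> illegal
(1,4): flips 3 -> legal
(2,5): flips 2 -> legal
(3,5): no bracket -> illegal
(4,2): no bracket -> illegal
(4,4): flips 1 -> legal
(5,2): flips 1 -> legal
(5,3): no bracket -> illegal
(5,4): flips 1 -> legal
B mobility = 6
-- W to move --
(0,1): flips 1 -> legal
(0,2): no bracket -> illegal
(0,3): no bracket -> illegal
(1,1): flips 2 -> legal
(2,1): flips 2 -> legal
(2,5): flips 1 -> legal
(3,1): flips 2 -> legal
(3,5): flips 1 -> legal
(4,1): flips 1 -> legal
(4,2): no bracket -> illegal
(4,4): flips 1 -> legal
(4,5): flips 1 -> legal
W mobility = 9

Answer: B=6 W=9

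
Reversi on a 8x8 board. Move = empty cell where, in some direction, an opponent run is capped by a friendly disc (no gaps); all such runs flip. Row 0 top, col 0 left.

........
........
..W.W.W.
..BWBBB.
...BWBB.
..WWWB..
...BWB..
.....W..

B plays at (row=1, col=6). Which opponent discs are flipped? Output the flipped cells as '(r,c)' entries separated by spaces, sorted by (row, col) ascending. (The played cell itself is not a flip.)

Answer: (2,6)

Derivation:
Dir NW: first cell '.' (not opp) -> no flip
Dir N: first cell '.' (not opp) -> no flip
Dir NE: first cell '.' (not opp) -> no flip
Dir W: first cell '.' (not opp) -> no flip
Dir E: first cell '.' (not opp) -> no flip
Dir SW: first cell '.' (not opp) -> no flip
Dir S: opp run (2,6) capped by B -> flip
Dir SE: first cell '.' (not opp) -> no flip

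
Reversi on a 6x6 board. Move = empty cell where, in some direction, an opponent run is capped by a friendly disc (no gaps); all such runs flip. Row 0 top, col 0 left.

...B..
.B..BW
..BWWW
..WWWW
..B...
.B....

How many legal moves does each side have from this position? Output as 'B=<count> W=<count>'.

-- B to move --
(0,4): no bracket -> illegal
(0,5): no bracket -> illegal
(1,2): no bracket -> illegal
(1,3): no bracket -> illegal
(2,1): no bracket -> illegal
(3,1): no bracket -> illegal
(4,1): flips 2 -> legal
(4,3): no bracket -> illegal
(4,4): flips 3 -> legal
(4,5): no bracket -> illegal
B mobility = 2
-- W to move --
(0,0): flips 2 -> legal
(0,1): no bracket -> illegal
(0,2): no bracket -> illegal
(0,4): flips 1 -> legal
(0,5): flips 1 -> legal
(1,0): no bracket -> illegal
(1,2): flips 1 -> legal
(1,3): flips 1 -> legal
(2,0): no bracket -> illegal
(2,1): flips 1 -> legal
(3,1): no bracket -> illegal
(4,0): no bracket -> illegal
(4,1): no bracket -> illegal
(4,3): no bracket -> illegal
(5,0): no bracket -> illegal
(5,2): flips 1 -> legal
(5,3): no bracket -> illegal
W mobility = 7

Answer: B=2 W=7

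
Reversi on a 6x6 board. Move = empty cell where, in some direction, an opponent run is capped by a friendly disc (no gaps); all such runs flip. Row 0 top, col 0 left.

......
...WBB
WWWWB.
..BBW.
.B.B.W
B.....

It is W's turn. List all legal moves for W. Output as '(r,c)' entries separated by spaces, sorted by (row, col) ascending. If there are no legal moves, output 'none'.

(0,3): no bracket -> illegal
(0,4): flips 2 -> legal
(0,5): flips 1 -> legal
(2,5): flips 1 -> legal
(3,0): no bracket -> illegal
(3,1): flips 2 -> legal
(3,5): flips 1 -> legal
(4,0): no bracket -> illegal
(4,2): flips 1 -> legal
(4,4): flips 1 -> legal
(5,1): no bracket -> illegal
(5,2): flips 1 -> legal
(5,3): flips 2 -> legal
(5,4): flips 2 -> legal

Answer: (0,4) (0,5) (2,5) (3,1) (3,5) (4,2) (4,4) (5,2) (5,3) (5,4)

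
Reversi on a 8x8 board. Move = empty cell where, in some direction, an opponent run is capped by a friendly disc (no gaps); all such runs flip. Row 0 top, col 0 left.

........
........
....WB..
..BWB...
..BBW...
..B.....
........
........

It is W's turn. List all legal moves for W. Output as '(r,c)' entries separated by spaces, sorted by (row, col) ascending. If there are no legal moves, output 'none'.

Answer: (2,6) (3,1) (3,5) (4,1) (5,1) (5,3)

Derivation:
(1,4): no bracket -> illegal
(1,5): no bracket -> illegal
(1,6): no bracket -> illegal
(2,1): no bracket -> illegal
(2,2): no bracket -> illegal
(2,3): no bracket -> illegal
(2,6): flips 1 -> legal
(3,1): flips 1 -> legal
(3,5): flips 1 -> legal
(3,6): no bracket -> illegal
(4,1): flips 2 -> legal
(4,5): no bracket -> illegal
(5,1): flips 1 -> legal
(5,3): flips 1 -> legal
(5,4): no bracket -> illegal
(6,1): no bracket -> illegal
(6,2): no bracket -> illegal
(6,3): no bracket -> illegal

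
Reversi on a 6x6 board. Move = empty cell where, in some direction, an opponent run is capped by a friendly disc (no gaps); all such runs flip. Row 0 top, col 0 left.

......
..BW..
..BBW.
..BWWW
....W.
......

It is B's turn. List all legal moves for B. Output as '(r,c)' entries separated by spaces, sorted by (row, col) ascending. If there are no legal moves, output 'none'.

(0,2): no bracket -> illegal
(0,3): flips 1 -> legal
(0,4): flips 1 -> legal
(1,4): flips 1 -> legal
(1,5): no bracket -> illegal
(2,5): flips 1 -> legal
(4,2): no bracket -> illegal
(4,3): flips 1 -> legal
(4,5): flips 1 -> legal
(5,3): no bracket -> illegal
(5,4): no bracket -> illegal
(5,5): flips 2 -> legal

Answer: (0,3) (0,4) (1,4) (2,5) (4,3) (4,5) (5,5)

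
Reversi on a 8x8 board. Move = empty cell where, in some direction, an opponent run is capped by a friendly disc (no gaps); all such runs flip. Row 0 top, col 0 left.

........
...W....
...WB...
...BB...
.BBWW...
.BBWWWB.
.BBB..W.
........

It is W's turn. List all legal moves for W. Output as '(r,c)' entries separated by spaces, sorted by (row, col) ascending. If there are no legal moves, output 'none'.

(1,4): flips 2 -> legal
(1,5): no bracket -> illegal
(2,2): flips 1 -> legal
(2,5): flips 2 -> legal
(3,0): no bracket -> illegal
(3,1): flips 1 -> legal
(3,2): no bracket -> illegal
(3,5): flips 1 -> legal
(4,0): flips 2 -> legal
(4,5): flips 1 -> legal
(4,6): flips 1 -> legal
(4,7): no bracket -> illegal
(5,0): flips 2 -> legal
(5,7): flips 1 -> legal
(6,0): no bracket -> illegal
(6,4): no bracket -> illegal
(6,5): no bracket -> illegal
(6,7): no bracket -> illegal
(7,0): flips 2 -> legal
(7,1): flips 1 -> legal
(7,2): flips 1 -> legal
(7,3): flips 1 -> legal
(7,4): no bracket -> illegal

Answer: (1,4) (2,2) (2,5) (3,1) (3,5) (4,0) (4,5) (4,6) (5,0) (5,7) (7,0) (7,1) (7,2) (7,3)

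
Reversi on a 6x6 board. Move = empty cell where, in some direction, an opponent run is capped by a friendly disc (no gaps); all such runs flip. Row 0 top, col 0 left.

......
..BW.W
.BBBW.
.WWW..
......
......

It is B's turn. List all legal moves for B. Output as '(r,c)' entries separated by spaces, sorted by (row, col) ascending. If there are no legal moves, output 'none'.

(0,2): no bracket -> illegal
(0,3): flips 1 -> legal
(0,4): flips 1 -> legal
(0,5): no bracket -> illegal
(1,4): flips 1 -> legal
(2,0): no bracket -> illegal
(2,5): flips 1 -> legal
(3,0): no bracket -> illegal
(3,4): no bracket -> illegal
(3,5): no bracket -> illegal
(4,0): flips 1 -> legal
(4,1): flips 2 -> legal
(4,2): flips 1 -> legal
(4,3): flips 2 -> legal
(4,4): flips 1 -> legal

Answer: (0,3) (0,4) (1,4) (2,5) (4,0) (4,1) (4,2) (4,3) (4,4)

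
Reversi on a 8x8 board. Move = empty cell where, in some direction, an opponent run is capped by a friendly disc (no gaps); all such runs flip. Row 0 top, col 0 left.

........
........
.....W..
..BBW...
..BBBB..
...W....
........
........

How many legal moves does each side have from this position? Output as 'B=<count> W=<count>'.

Answer: B=7 W=6

Derivation:
-- B to move --
(1,4): no bracket -> illegal
(1,5): no bracket -> illegal
(1,6): flips 2 -> legal
(2,3): flips 1 -> legal
(2,4): flips 1 -> legal
(2,6): no bracket -> illegal
(3,5): flips 1 -> legal
(3,6): no bracket -> illegal
(5,2): no bracket -> illegal
(5,4): no bracket -> illegal
(6,2): flips 1 -> legal
(6,3): flips 1 -> legal
(6,4): flips 1 -> legal
B mobility = 7
-- W to move --
(2,1): no bracket -> illegal
(2,2): no bracket -> illegal
(2,3): flips 2 -> legal
(2,4): no bracket -> illegal
(3,1): flips 3 -> legal
(3,5): flips 1 -> legal
(3,6): no bracket -> illegal
(4,1): no bracket -> illegal
(4,6): no bracket -> illegal
(5,1): no bracket -> illegal
(5,2): flips 1 -> legal
(5,4): flips 1 -> legal
(5,5): no bracket -> illegal
(5,6): flips 1 -> legal
W mobility = 6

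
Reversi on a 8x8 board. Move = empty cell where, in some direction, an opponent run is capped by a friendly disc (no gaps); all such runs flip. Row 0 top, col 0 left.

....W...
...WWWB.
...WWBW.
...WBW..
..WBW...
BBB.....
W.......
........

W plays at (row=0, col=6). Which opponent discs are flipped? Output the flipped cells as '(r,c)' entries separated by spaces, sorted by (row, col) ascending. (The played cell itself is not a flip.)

Dir NW: edge -> no flip
Dir N: edge -> no flip
Dir NE: edge -> no flip
Dir W: first cell '.' (not opp) -> no flip
Dir E: first cell '.' (not opp) -> no flip
Dir SW: first cell 'W' (not opp) -> no flip
Dir S: opp run (1,6) capped by W -> flip
Dir SE: first cell '.' (not opp) -> no flip

Answer: (1,6)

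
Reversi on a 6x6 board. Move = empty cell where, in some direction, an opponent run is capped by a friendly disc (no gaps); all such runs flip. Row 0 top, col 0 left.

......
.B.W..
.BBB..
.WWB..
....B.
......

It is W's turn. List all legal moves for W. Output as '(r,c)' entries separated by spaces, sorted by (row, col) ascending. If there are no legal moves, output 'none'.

(0,0): no bracket -> illegal
(0,1): flips 2 -> legal
(0,2): no bracket -> illegal
(1,0): flips 1 -> legal
(1,2): flips 1 -> legal
(1,4): flips 1 -> legal
(2,0): no bracket -> illegal
(2,4): no bracket -> illegal
(3,0): no bracket -> illegal
(3,4): flips 1 -> legal
(3,5): no bracket -> illegal
(4,2): no bracket -> illegal
(4,3): flips 2 -> legal
(4,5): no bracket -> illegal
(5,3): no bracket -> illegal
(5,4): no bracket -> illegal
(5,5): no bracket -> illegal

Answer: (0,1) (1,0) (1,2) (1,4) (3,4) (4,3)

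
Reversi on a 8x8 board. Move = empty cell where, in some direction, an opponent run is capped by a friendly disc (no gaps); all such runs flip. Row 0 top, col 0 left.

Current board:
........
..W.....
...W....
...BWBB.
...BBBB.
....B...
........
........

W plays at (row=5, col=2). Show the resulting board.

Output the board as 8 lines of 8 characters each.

Place W at (5,2); scan 8 dirs for brackets.
Dir NW: first cell '.' (not opp) -> no flip
Dir N: first cell '.' (not opp) -> no flip
Dir NE: opp run (4,3) capped by W -> flip
Dir W: first cell '.' (not opp) -> no flip
Dir E: first cell '.' (not opp) -> no flip
Dir SW: first cell '.' (not opp) -> no flip
Dir S: first cell '.' (not opp) -> no flip
Dir SE: first cell '.' (not opp) -> no flip
All flips: (4,3)

Answer: ........
..W.....
...W....
...BWBB.
...WBBB.
..W.B...
........
........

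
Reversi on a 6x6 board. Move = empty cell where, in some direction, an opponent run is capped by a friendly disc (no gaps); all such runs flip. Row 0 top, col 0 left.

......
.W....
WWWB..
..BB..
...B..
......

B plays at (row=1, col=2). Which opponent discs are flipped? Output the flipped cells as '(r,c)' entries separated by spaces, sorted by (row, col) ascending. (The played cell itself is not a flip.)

Answer: (2,2)

Derivation:
Dir NW: first cell '.' (not opp) -> no flip
Dir N: first cell '.' (not opp) -> no flip
Dir NE: first cell '.' (not opp) -> no flip
Dir W: opp run (1,1), next='.' -> no flip
Dir E: first cell '.' (not opp) -> no flip
Dir SW: opp run (2,1), next='.' -> no flip
Dir S: opp run (2,2) capped by B -> flip
Dir SE: first cell 'B' (not opp) -> no flip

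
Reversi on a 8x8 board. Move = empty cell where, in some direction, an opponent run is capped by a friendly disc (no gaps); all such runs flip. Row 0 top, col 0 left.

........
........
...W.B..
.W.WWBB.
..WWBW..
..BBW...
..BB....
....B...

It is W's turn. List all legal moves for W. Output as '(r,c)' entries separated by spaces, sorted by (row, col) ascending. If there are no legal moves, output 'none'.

(1,4): no bracket -> illegal
(1,5): flips 2 -> legal
(1,6): flips 1 -> legal
(2,4): no bracket -> illegal
(2,6): no bracket -> illegal
(2,7): flips 1 -> legal
(3,7): flips 2 -> legal
(4,1): no bracket -> illegal
(4,6): no bracket -> illegal
(4,7): no bracket -> illegal
(5,1): flips 2 -> legal
(5,5): flips 1 -> legal
(6,1): flips 1 -> legal
(6,4): flips 1 -> legal
(6,5): no bracket -> illegal
(7,1): no bracket -> illegal
(7,2): flips 3 -> legal
(7,3): flips 2 -> legal
(7,5): no bracket -> illegal

Answer: (1,5) (1,6) (2,7) (3,7) (5,1) (5,5) (6,1) (6,4) (7,2) (7,3)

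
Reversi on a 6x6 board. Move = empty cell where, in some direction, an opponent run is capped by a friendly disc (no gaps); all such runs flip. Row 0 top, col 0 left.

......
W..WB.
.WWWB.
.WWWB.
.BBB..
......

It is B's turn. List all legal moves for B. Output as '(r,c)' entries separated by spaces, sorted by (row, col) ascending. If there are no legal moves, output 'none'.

(0,0): no bracket -> illegal
(0,1): no bracket -> illegal
(0,2): flips 1 -> legal
(0,3): flips 3 -> legal
(0,4): no bracket -> illegal
(1,1): flips 2 -> legal
(1,2): flips 4 -> legal
(2,0): flips 4 -> legal
(3,0): flips 3 -> legal
(4,0): no bracket -> illegal
(4,4): no bracket -> illegal

Answer: (0,2) (0,3) (1,1) (1,2) (2,0) (3,0)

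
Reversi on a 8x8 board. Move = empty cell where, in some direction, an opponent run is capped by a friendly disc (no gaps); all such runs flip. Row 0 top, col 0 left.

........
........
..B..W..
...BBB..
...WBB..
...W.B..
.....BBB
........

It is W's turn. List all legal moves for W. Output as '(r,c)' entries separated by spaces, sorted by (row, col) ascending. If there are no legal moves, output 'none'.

Answer: (2,3) (2,6) (4,6) (7,5)

Derivation:
(1,1): no bracket -> illegal
(1,2): no bracket -> illegal
(1,3): no bracket -> illegal
(2,1): no bracket -> illegal
(2,3): flips 1 -> legal
(2,4): no bracket -> illegal
(2,6): flips 2 -> legal
(3,1): no bracket -> illegal
(3,2): no bracket -> illegal
(3,6): no bracket -> illegal
(4,2): no bracket -> illegal
(4,6): flips 2 -> legal
(5,4): no bracket -> illegal
(5,6): no bracket -> illegal
(5,7): no bracket -> illegal
(6,4): no bracket -> illegal
(7,4): no bracket -> illegal
(7,5): flips 4 -> legal
(7,6): no bracket -> illegal
(7,7): no bracket -> illegal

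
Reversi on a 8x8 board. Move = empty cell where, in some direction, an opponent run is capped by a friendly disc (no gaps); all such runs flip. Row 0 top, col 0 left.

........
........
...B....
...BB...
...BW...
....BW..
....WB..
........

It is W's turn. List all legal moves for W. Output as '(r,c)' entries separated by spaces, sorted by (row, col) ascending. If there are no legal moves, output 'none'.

Answer: (2,2) (2,4) (4,2) (5,3) (6,6) (7,5)

Derivation:
(1,2): no bracket -> illegal
(1,3): no bracket -> illegal
(1,4): no bracket -> illegal
(2,2): flips 1 -> legal
(2,4): flips 1 -> legal
(2,5): no bracket -> illegal
(3,2): no bracket -> illegal
(3,5): no bracket -> illegal
(4,2): flips 1 -> legal
(4,5): no bracket -> illegal
(5,2): no bracket -> illegal
(5,3): flips 1 -> legal
(5,6): no bracket -> illegal
(6,3): no bracket -> illegal
(6,6): flips 1 -> legal
(7,4): no bracket -> illegal
(7,5): flips 1 -> legal
(7,6): no bracket -> illegal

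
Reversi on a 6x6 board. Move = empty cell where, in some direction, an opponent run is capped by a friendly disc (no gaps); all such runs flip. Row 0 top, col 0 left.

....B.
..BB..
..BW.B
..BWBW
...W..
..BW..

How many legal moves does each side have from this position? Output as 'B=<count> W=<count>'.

Answer: B=5 W=9

Derivation:
-- B to move --
(1,4): flips 1 -> legal
(2,4): flips 1 -> legal
(4,2): no bracket -> illegal
(4,4): flips 1 -> legal
(4,5): flips 1 -> legal
(5,4): flips 2 -> legal
B mobility = 5
-- W to move --
(0,1): flips 1 -> legal
(0,2): no bracket -> illegal
(0,3): flips 1 -> legal
(0,5): no bracket -> illegal
(1,1): flips 1 -> legal
(1,4): no bracket -> illegal
(1,5): flips 1 -> legal
(2,1): flips 2 -> legal
(2,4): no bracket -> illegal
(3,1): flips 1 -> legal
(4,1): flips 1 -> legal
(4,2): no bracket -> illegal
(4,4): no bracket -> illegal
(4,5): flips 1 -> legal
(5,1): flips 1 -> legal
W mobility = 9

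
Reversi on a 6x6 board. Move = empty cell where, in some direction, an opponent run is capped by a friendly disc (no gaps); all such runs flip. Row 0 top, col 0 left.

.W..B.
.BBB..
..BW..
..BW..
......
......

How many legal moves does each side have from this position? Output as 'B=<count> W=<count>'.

Answer: B=5 W=5

Derivation:
-- B to move --
(0,0): no bracket -> illegal
(0,2): no bracket -> illegal
(1,0): no bracket -> illegal
(1,4): flips 1 -> legal
(2,4): flips 1 -> legal
(3,4): flips 2 -> legal
(4,2): no bracket -> illegal
(4,3): flips 2 -> legal
(4,4): flips 1 -> legal
B mobility = 5
-- W to move --
(0,0): flips 2 -> legal
(0,2): no bracket -> illegal
(0,3): flips 1 -> legal
(0,5): no bracket -> illegal
(1,0): no bracket -> illegal
(1,4): no bracket -> illegal
(1,5): no bracket -> illegal
(2,0): no bracket -> illegal
(2,1): flips 2 -> legal
(2,4): no bracket -> illegal
(3,1): flips 1 -> legal
(4,1): flips 1 -> legal
(4,2): no bracket -> illegal
(4,3): no bracket -> illegal
W mobility = 5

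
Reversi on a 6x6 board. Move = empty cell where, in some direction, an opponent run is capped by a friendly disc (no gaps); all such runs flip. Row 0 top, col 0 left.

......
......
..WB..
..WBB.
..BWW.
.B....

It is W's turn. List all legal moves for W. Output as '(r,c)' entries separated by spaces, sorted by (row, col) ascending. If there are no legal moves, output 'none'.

(1,2): no bracket -> illegal
(1,3): flips 2 -> legal
(1,4): flips 1 -> legal
(2,4): flips 2 -> legal
(2,5): flips 1 -> legal
(3,1): no bracket -> illegal
(3,5): flips 2 -> legal
(4,0): no bracket -> illegal
(4,1): flips 1 -> legal
(4,5): no bracket -> illegal
(5,0): no bracket -> illegal
(5,2): flips 1 -> legal
(5,3): no bracket -> illegal

Answer: (1,3) (1,4) (2,4) (2,5) (3,5) (4,1) (5,2)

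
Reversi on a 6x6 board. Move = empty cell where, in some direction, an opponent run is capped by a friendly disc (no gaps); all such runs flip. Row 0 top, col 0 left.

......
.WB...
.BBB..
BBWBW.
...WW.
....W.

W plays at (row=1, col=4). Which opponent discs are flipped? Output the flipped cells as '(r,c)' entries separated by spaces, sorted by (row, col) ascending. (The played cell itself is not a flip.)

Answer: (2,3)

Derivation:
Dir NW: first cell '.' (not opp) -> no flip
Dir N: first cell '.' (not opp) -> no flip
Dir NE: first cell '.' (not opp) -> no flip
Dir W: first cell '.' (not opp) -> no flip
Dir E: first cell '.' (not opp) -> no flip
Dir SW: opp run (2,3) capped by W -> flip
Dir S: first cell '.' (not opp) -> no flip
Dir SE: first cell '.' (not opp) -> no flip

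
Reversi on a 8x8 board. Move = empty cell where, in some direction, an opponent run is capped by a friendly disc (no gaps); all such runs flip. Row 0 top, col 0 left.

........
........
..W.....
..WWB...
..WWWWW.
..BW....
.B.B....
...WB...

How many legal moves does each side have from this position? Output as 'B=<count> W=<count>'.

Answer: B=6 W=8

Derivation:
-- B to move --
(1,1): no bracket -> illegal
(1,2): flips 3 -> legal
(1,3): no bracket -> illegal
(2,1): no bracket -> illegal
(2,3): flips 3 -> legal
(2,4): no bracket -> illegal
(3,1): flips 2 -> legal
(3,5): no bracket -> illegal
(3,6): no bracket -> illegal
(3,7): no bracket -> illegal
(4,1): no bracket -> illegal
(4,7): no bracket -> illegal
(5,1): no bracket -> illegal
(5,4): flips 2 -> legal
(5,5): no bracket -> illegal
(5,6): flips 1 -> legal
(5,7): no bracket -> illegal
(6,2): no bracket -> illegal
(6,4): no bracket -> illegal
(7,2): flips 1 -> legal
B mobility = 6
-- W to move --
(2,3): flips 1 -> legal
(2,4): flips 1 -> legal
(2,5): flips 1 -> legal
(3,5): flips 1 -> legal
(4,1): no bracket -> illegal
(5,0): no bracket -> illegal
(5,1): flips 1 -> legal
(5,4): no bracket -> illegal
(6,0): no bracket -> illegal
(6,2): flips 1 -> legal
(6,4): no bracket -> illegal
(6,5): no bracket -> illegal
(7,0): flips 2 -> legal
(7,1): no bracket -> illegal
(7,2): no bracket -> illegal
(7,5): flips 1 -> legal
W mobility = 8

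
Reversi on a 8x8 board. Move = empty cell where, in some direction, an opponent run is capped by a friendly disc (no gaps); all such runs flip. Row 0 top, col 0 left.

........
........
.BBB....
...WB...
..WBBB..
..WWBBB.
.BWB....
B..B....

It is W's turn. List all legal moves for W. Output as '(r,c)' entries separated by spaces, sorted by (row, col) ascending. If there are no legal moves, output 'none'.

Answer: (1,1) (1,3) (2,5) (3,5) (4,6) (5,7) (6,0) (6,4) (6,6) (7,4)

Derivation:
(1,0): no bracket -> illegal
(1,1): flips 1 -> legal
(1,2): no bracket -> illegal
(1,3): flips 1 -> legal
(1,4): no bracket -> illegal
(2,0): no bracket -> illegal
(2,4): no bracket -> illegal
(2,5): flips 2 -> legal
(3,0): no bracket -> illegal
(3,1): no bracket -> illegal
(3,2): no bracket -> illegal
(3,5): flips 2 -> legal
(3,6): no bracket -> illegal
(4,6): flips 3 -> legal
(4,7): no bracket -> illegal
(5,0): no bracket -> illegal
(5,1): no bracket -> illegal
(5,7): flips 3 -> legal
(6,0): flips 1 -> legal
(6,4): flips 1 -> legal
(6,5): no bracket -> illegal
(6,6): flips 2 -> legal
(6,7): no bracket -> illegal
(7,1): no bracket -> illegal
(7,2): no bracket -> illegal
(7,4): flips 1 -> legal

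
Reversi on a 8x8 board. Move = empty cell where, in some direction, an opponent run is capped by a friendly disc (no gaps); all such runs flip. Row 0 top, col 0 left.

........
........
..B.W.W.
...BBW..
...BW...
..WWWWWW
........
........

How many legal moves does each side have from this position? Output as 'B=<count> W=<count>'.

-- B to move --
(1,3): no bracket -> illegal
(1,4): flips 1 -> legal
(1,5): flips 1 -> legal
(1,6): no bracket -> illegal
(1,7): no bracket -> illegal
(2,3): no bracket -> illegal
(2,5): no bracket -> illegal
(2,7): no bracket -> illegal
(3,6): flips 1 -> legal
(3,7): no bracket -> illegal
(4,1): no bracket -> illegal
(4,2): no bracket -> illegal
(4,5): flips 1 -> legal
(4,6): no bracket -> illegal
(4,7): no bracket -> illegal
(5,1): no bracket -> illegal
(6,1): flips 1 -> legal
(6,2): no bracket -> illegal
(6,3): flips 1 -> legal
(6,4): flips 2 -> legal
(6,5): flips 1 -> legal
(6,6): flips 2 -> legal
(6,7): no bracket -> illegal
B mobility = 9
-- W to move --
(1,1): flips 2 -> legal
(1,2): no bracket -> illegal
(1,3): no bracket -> illegal
(2,1): no bracket -> illegal
(2,3): flips 2 -> legal
(2,5): flips 2 -> legal
(3,1): no bracket -> illegal
(3,2): flips 3 -> legal
(4,2): flips 2 -> legal
(4,5): no bracket -> illegal
W mobility = 5

Answer: B=9 W=5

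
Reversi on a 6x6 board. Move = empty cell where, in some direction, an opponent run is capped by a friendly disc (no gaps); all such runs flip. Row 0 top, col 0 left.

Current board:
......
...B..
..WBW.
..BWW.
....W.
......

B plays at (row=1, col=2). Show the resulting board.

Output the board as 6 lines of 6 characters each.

Place B at (1,2); scan 8 dirs for brackets.
Dir NW: first cell '.' (not opp) -> no flip
Dir N: first cell '.' (not opp) -> no flip
Dir NE: first cell '.' (not opp) -> no flip
Dir W: first cell '.' (not opp) -> no flip
Dir E: first cell 'B' (not opp) -> no flip
Dir SW: first cell '.' (not opp) -> no flip
Dir S: opp run (2,2) capped by B -> flip
Dir SE: first cell 'B' (not opp) -> no flip
All flips: (2,2)

Answer: ......
..BB..
..BBW.
..BWW.
....W.
......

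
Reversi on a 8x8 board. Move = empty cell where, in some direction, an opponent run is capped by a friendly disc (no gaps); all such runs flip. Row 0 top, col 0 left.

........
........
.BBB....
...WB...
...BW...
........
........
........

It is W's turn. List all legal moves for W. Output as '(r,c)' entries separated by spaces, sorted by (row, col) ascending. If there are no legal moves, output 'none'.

(1,0): no bracket -> illegal
(1,1): flips 1 -> legal
(1,2): no bracket -> illegal
(1,3): flips 1 -> legal
(1,4): no bracket -> illegal
(2,0): no bracket -> illegal
(2,4): flips 1 -> legal
(2,5): no bracket -> illegal
(3,0): no bracket -> illegal
(3,1): no bracket -> illegal
(3,2): no bracket -> illegal
(3,5): flips 1 -> legal
(4,2): flips 1 -> legal
(4,5): no bracket -> illegal
(5,2): no bracket -> illegal
(5,3): flips 1 -> legal
(5,4): no bracket -> illegal

Answer: (1,1) (1,3) (2,4) (3,5) (4,2) (5,3)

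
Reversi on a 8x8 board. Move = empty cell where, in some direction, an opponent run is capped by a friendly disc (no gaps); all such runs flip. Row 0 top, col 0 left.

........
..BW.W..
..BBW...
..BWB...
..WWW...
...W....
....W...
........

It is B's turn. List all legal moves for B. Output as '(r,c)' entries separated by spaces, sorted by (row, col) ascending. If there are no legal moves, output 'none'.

(0,2): no bracket -> illegal
(0,3): flips 1 -> legal
(0,4): flips 1 -> legal
(0,5): no bracket -> illegal
(0,6): no bracket -> illegal
(1,4): flips 2 -> legal
(1,6): no bracket -> illegal
(2,5): flips 1 -> legal
(2,6): no bracket -> illegal
(3,1): no bracket -> illegal
(3,5): no bracket -> illegal
(4,1): no bracket -> illegal
(4,5): no bracket -> illegal
(5,1): no bracket -> illegal
(5,2): flips 2 -> legal
(5,4): flips 2 -> legal
(5,5): flips 2 -> legal
(6,2): no bracket -> illegal
(6,3): flips 3 -> legal
(6,5): no bracket -> illegal
(7,3): no bracket -> illegal
(7,4): no bracket -> illegal
(7,5): no bracket -> illegal

Answer: (0,3) (0,4) (1,4) (2,5) (5,2) (5,4) (5,5) (6,3)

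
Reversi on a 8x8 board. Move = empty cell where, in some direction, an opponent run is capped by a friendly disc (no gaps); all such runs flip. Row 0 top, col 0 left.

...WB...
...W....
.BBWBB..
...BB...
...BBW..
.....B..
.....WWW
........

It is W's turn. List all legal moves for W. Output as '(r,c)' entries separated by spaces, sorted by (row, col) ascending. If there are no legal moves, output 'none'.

(0,5): flips 1 -> legal
(1,0): no bracket -> illegal
(1,1): flips 4 -> legal
(1,2): no bracket -> illegal
(1,4): no bracket -> illegal
(1,5): no bracket -> illegal
(1,6): no bracket -> illegal
(2,0): flips 2 -> legal
(2,6): flips 2 -> legal
(3,0): no bracket -> illegal
(3,1): flips 1 -> legal
(3,2): no bracket -> illegal
(3,5): flips 1 -> legal
(3,6): no bracket -> illegal
(4,2): flips 2 -> legal
(4,6): no bracket -> illegal
(5,2): no bracket -> illegal
(5,3): flips 2 -> legal
(5,4): no bracket -> illegal
(5,6): no bracket -> illegal
(6,4): no bracket -> illegal

Answer: (0,5) (1,1) (2,0) (2,6) (3,1) (3,5) (4,2) (5,3)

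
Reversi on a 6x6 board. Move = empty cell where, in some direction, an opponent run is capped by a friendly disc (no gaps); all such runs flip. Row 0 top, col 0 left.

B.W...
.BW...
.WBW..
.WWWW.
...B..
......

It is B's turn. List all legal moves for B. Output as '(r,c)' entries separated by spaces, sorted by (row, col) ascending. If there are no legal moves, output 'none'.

Answer: (1,0) (1,3) (2,0) (2,4) (2,5) (4,0) (4,1) (4,2) (4,4)

Derivation:
(0,1): no bracket -> illegal
(0,3): no bracket -> illegal
(1,0): flips 2 -> legal
(1,3): flips 3 -> legal
(1,4): no bracket -> illegal
(2,0): flips 1 -> legal
(2,4): flips 1 -> legal
(2,5): flips 1 -> legal
(3,0): no bracket -> illegal
(3,5): no bracket -> illegal
(4,0): flips 1 -> legal
(4,1): flips 2 -> legal
(4,2): flips 1 -> legal
(4,4): flips 1 -> legal
(4,5): no bracket -> illegal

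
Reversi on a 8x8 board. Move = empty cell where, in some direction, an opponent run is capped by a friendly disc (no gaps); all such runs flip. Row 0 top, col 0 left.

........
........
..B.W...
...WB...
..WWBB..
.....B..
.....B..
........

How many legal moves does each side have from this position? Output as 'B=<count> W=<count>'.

Answer: B=4 W=6

Derivation:
-- B to move --
(1,3): no bracket -> illegal
(1,4): flips 1 -> legal
(1,5): no bracket -> illegal
(2,3): no bracket -> illegal
(2,5): no bracket -> illegal
(3,1): no bracket -> illegal
(3,2): flips 1 -> legal
(3,5): no bracket -> illegal
(4,1): flips 2 -> legal
(5,1): no bracket -> illegal
(5,2): flips 1 -> legal
(5,3): no bracket -> illegal
(5,4): no bracket -> illegal
B mobility = 4
-- W to move --
(1,1): flips 1 -> legal
(1,2): no bracket -> illegal
(1,3): no bracket -> illegal
(2,1): no bracket -> illegal
(2,3): no bracket -> illegal
(2,5): flips 1 -> legal
(3,1): no bracket -> illegal
(3,2): no bracket -> illegal
(3,5): flips 1 -> legal
(3,6): no bracket -> illegal
(4,6): flips 2 -> legal
(5,3): no bracket -> illegal
(5,4): flips 2 -> legal
(5,6): no bracket -> illegal
(6,4): no bracket -> illegal
(6,6): flips 2 -> legal
(7,4): no bracket -> illegal
(7,5): no bracket -> illegal
(7,6): no bracket -> illegal
W mobility = 6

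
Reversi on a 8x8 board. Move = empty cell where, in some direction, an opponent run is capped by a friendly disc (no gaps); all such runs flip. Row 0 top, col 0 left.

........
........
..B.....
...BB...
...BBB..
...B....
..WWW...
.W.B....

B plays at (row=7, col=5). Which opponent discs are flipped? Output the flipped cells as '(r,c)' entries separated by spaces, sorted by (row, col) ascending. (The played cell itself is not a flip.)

Dir NW: opp run (6,4) capped by B -> flip
Dir N: first cell '.' (not opp) -> no flip
Dir NE: first cell '.' (not opp) -> no flip
Dir W: first cell '.' (not opp) -> no flip
Dir E: first cell '.' (not opp) -> no flip
Dir SW: edge -> no flip
Dir S: edge -> no flip
Dir SE: edge -> no flip

Answer: (6,4)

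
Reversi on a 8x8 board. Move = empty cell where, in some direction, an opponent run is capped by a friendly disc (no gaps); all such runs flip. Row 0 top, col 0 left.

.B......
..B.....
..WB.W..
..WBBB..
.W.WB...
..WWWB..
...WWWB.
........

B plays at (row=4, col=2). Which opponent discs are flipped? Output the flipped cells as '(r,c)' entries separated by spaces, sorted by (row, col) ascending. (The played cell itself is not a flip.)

Dir NW: first cell '.' (not opp) -> no flip
Dir N: opp run (3,2) (2,2) capped by B -> flip
Dir NE: first cell 'B' (not opp) -> no flip
Dir W: opp run (4,1), next='.' -> no flip
Dir E: opp run (4,3) capped by B -> flip
Dir SW: first cell '.' (not opp) -> no flip
Dir S: opp run (5,2), next='.' -> no flip
Dir SE: opp run (5,3) (6,4), next='.' -> no flip

Answer: (2,2) (3,2) (4,3)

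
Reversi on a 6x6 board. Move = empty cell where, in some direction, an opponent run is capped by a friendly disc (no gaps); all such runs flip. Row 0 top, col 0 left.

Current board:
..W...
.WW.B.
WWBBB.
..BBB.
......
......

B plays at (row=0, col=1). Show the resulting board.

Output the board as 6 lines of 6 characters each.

Answer: .BW...
.WB.B.
WWBBB.
..BBB.
......
......

Derivation:
Place B at (0,1); scan 8 dirs for brackets.
Dir NW: edge -> no flip
Dir N: edge -> no flip
Dir NE: edge -> no flip
Dir W: first cell '.' (not opp) -> no flip
Dir E: opp run (0,2), next='.' -> no flip
Dir SW: first cell '.' (not opp) -> no flip
Dir S: opp run (1,1) (2,1), next='.' -> no flip
Dir SE: opp run (1,2) capped by B -> flip
All flips: (1,2)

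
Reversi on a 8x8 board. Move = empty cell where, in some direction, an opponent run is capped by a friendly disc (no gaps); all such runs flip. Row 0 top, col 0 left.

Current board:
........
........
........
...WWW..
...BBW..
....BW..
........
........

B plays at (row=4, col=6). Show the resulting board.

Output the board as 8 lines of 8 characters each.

Place B at (4,6); scan 8 dirs for brackets.
Dir NW: opp run (3,5), next='.' -> no flip
Dir N: first cell '.' (not opp) -> no flip
Dir NE: first cell '.' (not opp) -> no flip
Dir W: opp run (4,5) capped by B -> flip
Dir E: first cell '.' (not opp) -> no flip
Dir SW: opp run (5,5), next='.' -> no flip
Dir S: first cell '.' (not opp) -> no flip
Dir SE: first cell '.' (not opp) -> no flip
All flips: (4,5)

Answer: ........
........
........
...WWW..
...BBBB.
....BW..
........
........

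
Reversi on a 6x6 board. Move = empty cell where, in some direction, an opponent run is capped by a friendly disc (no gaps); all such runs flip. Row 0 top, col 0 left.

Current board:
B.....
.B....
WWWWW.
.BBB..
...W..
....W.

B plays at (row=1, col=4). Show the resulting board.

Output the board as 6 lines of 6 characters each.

Answer: B.....
.B..B.
WWWBW.
.BBB..
...W..
....W.

Derivation:
Place B at (1,4); scan 8 dirs for brackets.
Dir NW: first cell '.' (not opp) -> no flip
Dir N: first cell '.' (not opp) -> no flip
Dir NE: first cell '.' (not opp) -> no flip
Dir W: first cell '.' (not opp) -> no flip
Dir E: first cell '.' (not opp) -> no flip
Dir SW: opp run (2,3) capped by B -> flip
Dir S: opp run (2,4), next='.' -> no flip
Dir SE: first cell '.' (not opp) -> no flip
All flips: (2,3)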